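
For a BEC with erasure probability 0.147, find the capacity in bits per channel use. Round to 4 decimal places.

Binary erasure channel: capacity C = 1 − ε.
C = 1 − 0.147 = 0.8530 bits per channel use.

0.8530 bits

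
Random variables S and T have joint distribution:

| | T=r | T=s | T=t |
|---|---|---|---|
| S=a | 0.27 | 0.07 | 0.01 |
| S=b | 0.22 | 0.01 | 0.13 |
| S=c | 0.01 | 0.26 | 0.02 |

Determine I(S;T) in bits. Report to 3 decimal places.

0.572 bits

Marginals: p(S) = (0.3500, 0.3600, 0.2900), p(T) = (0.5000, 0.3400, 0.1600).
I(S;T) = Σ p(x,y)·log₂[p(x,y)/(p(x)p(y))].
  (a,r): 0.27·log₂(1.5429) = 0.1689
  (a,s): 0.07·log₂(0.5882) = -0.0536
  (a,t): 0.01·log₂(0.1786) = -0.0249
  (b,r): 0.22·log₂(1.2222) = 0.0637
  (b,s): 0.01·log₂(0.0817) = -0.0361
  (b,t): 0.13·log₂(2.2569) = 0.1527
  (c,r): 0.01·log₂(0.0690) = -0.0386
  (c,s): 0.26·log₂(2.6369) = 0.3637
  (c,t): 0.02·log₂(0.4310) = -0.0243
Sum = 0.572 bits.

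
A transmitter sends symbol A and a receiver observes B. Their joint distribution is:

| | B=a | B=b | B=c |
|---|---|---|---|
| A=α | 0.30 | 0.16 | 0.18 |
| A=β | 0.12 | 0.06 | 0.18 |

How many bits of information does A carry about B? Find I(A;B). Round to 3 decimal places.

0.034 bits

Marginals: p(A) = (0.6400, 0.3600), p(B) = (0.4200, 0.2200, 0.3600).
I(A;B) = H(A) + H(B) − H(A,B).
H(A) = 0.9427, H(B) = 1.5368, H(A,B) = 2.4453.
I(A;B) = 0.9427 + 1.5368 − 2.4453 = 0.034 bits.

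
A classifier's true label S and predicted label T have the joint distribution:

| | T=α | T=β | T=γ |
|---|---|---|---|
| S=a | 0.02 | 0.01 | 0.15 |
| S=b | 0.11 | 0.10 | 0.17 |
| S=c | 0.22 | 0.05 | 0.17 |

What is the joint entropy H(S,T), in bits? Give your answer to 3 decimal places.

H(S,T) = −Σ p(x,y)·log₂ p(x,y) over all 9 cells.
  cell (a,α): −0.02·log₂0.02 = 0.1129
  cell (a,β): −0.01·log₂0.01 = 0.0664
  cell (a,γ): −0.15·log₂0.15 = 0.4105
  cell (b,α): −0.11·log₂0.11 = 0.3503
  cell (b,β): −0.10·log₂0.10 = 0.3322
  cell (b,γ): −0.17·log₂0.17 = 0.4346
  cell (c,α): −0.22·log₂0.22 = 0.4806
  cell (c,β): −0.05·log₂0.05 = 0.2161
  cell (c,γ): −0.17·log₂0.17 = 0.4346
Sum = 2.838 bits.

2.838 bits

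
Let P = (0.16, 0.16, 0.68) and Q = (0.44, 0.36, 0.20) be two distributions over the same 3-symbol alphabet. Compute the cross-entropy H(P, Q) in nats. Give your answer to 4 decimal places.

H(P,Q) = −Σ p·ln q.
  −0.16·ln(0.44) = 0.13136
  −0.16·ln(0.36) = 0.16346
  −0.68·ln(0.20) = 1.09442
H(P,Q) = 1.3892 nats.

1.3892 nats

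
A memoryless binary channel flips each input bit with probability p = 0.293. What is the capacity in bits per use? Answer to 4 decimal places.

0.1274 bits

Binary symmetric channel: C = 1 − h₂(ε) where h₂ is the binary entropy function.
h₂(0.293) = −0.293·log₂0.293 − 0.707·log₂0.707 = 0.8726.
C = 1 − 0.8726 = 0.1274 bits per channel use.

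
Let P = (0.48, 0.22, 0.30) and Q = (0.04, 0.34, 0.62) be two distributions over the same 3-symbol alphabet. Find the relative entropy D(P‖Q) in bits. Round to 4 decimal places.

D(P‖Q) = Σ p·log₂(p/q).
  0.48·log₂(0.48/0.04) = 1.72078
  0.22·log₂(0.22/0.34) = -0.13817
  0.30·log₂(0.30/0.62) = -0.31419
D(P‖Q) = 1.2684 bits.

1.2684 bits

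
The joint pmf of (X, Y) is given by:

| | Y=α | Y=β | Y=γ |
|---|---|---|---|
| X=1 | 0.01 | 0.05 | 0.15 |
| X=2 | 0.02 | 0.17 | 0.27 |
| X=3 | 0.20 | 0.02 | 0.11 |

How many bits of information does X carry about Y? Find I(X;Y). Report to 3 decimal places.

0.305 bits

Marginals: p(X) = (0.2100, 0.4600, 0.3300), p(Y) = (0.2300, 0.2400, 0.5300).
I(X;Y) = Σ p(x,y)·log₂[p(x,y)/(p(x)p(y))].
  (1,α): 0.01·log₂(0.2070) = -0.0227
  (1,β): 0.05·log₂(0.9921) = -0.0006
  (1,γ): 0.15·log₂(1.3477) = 0.0646
  (2,α): 0.02·log₂(0.1890) = -0.0481
  (2,β): 0.17·log₂(1.5399) = 0.1059
  (2,γ): 0.27·log₂(1.1075) = 0.0398
  (3,α): 0.20·log₂(2.6350) = 0.2796
  (3,β): 0.02·log₂(0.2525) = -0.0397
  (3,γ): 0.11·log₂(0.6289) = -0.0736
Sum = 0.305 bits.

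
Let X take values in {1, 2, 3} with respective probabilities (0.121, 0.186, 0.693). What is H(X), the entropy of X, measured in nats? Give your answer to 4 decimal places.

H(X) = −Σ p·ln p.
  −(0.121)·ln(0.121) = 0.25555
  −(0.186)·ln(0.186) = 0.31285
  −(0.693)·ln(0.693) = 0.25414
Sum: 0.25555 + 0.31285 + 0.25414 = 0.8225 nats.

0.8225 nats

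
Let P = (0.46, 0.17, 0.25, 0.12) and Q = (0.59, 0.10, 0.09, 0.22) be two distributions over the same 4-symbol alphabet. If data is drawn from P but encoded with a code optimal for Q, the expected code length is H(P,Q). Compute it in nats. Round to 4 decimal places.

1.4178 nats

H(P,Q) = −Σ p·ln q.
  −0.46·ln(0.59) = 0.24271
  −0.17·ln(0.10) = 0.39144
  −0.25·ln(0.09) = 0.60199
  −0.12·ln(0.22) = 0.18170
H(P,Q) = 1.4178 nats.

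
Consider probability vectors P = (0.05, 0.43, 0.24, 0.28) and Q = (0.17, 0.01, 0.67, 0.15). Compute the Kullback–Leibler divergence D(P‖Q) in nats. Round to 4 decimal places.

1.4845 nats

D(P‖Q) = Σ p·ln(p/q).
  0.05·ln(0.05/0.17) = -0.06119
  0.43·ln(0.43/0.01) = 1.61732
  0.24·ln(0.24/0.67) = -0.24639
  0.28·ln(0.28/0.15) = 0.17476
D(P‖Q) = 1.4845 nats.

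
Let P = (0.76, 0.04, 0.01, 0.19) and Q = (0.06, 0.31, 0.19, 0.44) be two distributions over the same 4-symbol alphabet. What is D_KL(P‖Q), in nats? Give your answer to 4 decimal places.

D(P‖Q) = Σ p·ln(p/q).
  0.76·ln(0.76/0.06) = 1.92962
  0.04·ln(0.04/0.31) = -0.08191
  0.01·ln(0.01/0.19) = -0.02944
  0.19·ln(0.19/0.44) = -0.15955
D(P‖Q) = 1.6587 nats.

1.6587 nats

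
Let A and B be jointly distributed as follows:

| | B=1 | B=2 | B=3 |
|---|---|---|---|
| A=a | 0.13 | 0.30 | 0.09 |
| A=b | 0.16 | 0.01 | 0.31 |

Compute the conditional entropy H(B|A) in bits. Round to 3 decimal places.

1.231 bits

Chain rule: H(B|A) = H(A,B) − H(A).
Marginals: p(A) = (0.5200, 0.4800), p(B) = (0.2900, 0.3100, 0.4000).
H(A,B) = 2.2296 bits; H(A) = 0.9988 bits.
H(B|A) = 2.2296 − 0.9988 = 1.231 bits.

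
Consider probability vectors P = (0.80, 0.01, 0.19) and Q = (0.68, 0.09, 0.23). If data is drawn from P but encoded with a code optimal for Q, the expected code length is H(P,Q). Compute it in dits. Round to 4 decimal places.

H(P,Q) = −Σ p·log₁₀ q.
  −0.80·log₁₀(0.68) = 0.13399
  −0.01·log₁₀(0.09) = 0.01046
  −0.19·log₁₀(0.23) = 0.12127
H(P,Q) = 0.2657 dits.

0.2657 dits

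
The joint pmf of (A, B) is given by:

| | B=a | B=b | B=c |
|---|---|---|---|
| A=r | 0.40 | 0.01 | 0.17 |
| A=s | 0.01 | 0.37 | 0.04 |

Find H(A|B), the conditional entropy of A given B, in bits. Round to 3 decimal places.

0.282 bits

Marginals: p(A) = (0.5800, 0.4200), p(B) = (0.4100, 0.3800, 0.2100).
H(A|B) = Σ p(B) · H(A|B=·).
  B=a: p=0.4100, H(A|B=a) = 0.1654
  B=b: p=0.3800, H(A|B=b) = 0.1756
  B=c: p=0.2100, H(A|B=c) = 0.7025
Weighted sum = 0.282 bits.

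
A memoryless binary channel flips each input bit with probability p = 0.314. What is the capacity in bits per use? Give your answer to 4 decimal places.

Binary symmetric channel: C = 1 − h₂(ε) where h₂ is the binary entropy function.
h₂(0.314) = −0.314·log₂0.314 − 0.686·log₂0.686 = 0.8977.
C = 1 − 0.8977 = 0.1023 bits per channel use.

0.1023 bits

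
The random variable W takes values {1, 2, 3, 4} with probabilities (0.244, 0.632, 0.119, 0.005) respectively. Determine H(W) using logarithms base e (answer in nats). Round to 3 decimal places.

H(W) = −Σ p·ln p.
  −(0.244)·ln(0.244) = 0.3442
  −(0.632)·ln(0.632) = 0.2900
  −(0.119)·ln(0.119) = 0.2533
  −(0.005)·ln(0.005) = 0.0265
Sum: 0.3442 + 0.2900 + 0.2533 + 0.0265 = 0.914 nats.

0.914 nats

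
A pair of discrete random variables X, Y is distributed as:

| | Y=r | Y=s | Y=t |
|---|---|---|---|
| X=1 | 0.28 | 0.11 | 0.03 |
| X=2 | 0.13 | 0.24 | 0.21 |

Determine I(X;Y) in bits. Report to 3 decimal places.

0.167 bits

Marginals: p(X) = (0.4200, 0.5800), p(Y) = (0.4100, 0.3500, 0.2400).
I(X;Y) = Σ p(x,y)·log₂[p(x,y)/(p(x)p(y))].
  (1,r): 0.28·log₂(1.6260) = 0.1964
  (1,s): 0.11·log₂(0.7483) = -0.0460
  (1,t): 0.03·log₂(0.2976) = -0.0525
  (2,r): 0.13·log₂(0.5467) = -0.1133
  (2,s): 0.24·log₂(1.1823) = 0.0580
  (2,t): 0.21·log₂(1.5086) = 0.1246
Sum = 0.167 bits.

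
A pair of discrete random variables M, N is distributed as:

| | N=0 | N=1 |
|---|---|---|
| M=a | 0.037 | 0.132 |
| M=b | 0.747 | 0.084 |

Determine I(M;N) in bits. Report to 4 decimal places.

0.2321 bits

Marginals: p(M) = (0.1690, 0.8310), p(N) = (0.7840, 0.2160).
I(M;N) = H(M) + H(N) − H(M,N).
H(M) = 0.6554, H(N) = 0.7528, H(M,N) = 1.1761.
I(M;N) = 0.6554 + 0.7528 − 1.1761 = 0.2321 bits.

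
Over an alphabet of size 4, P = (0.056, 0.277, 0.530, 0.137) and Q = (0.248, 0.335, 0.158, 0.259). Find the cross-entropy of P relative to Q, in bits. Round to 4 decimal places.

H(P,Q) = −Σ p·log₂ q.
  −0.056·log₂(0.248) = 0.11265
  −0.277·log₂(0.335) = 0.43704
  −0.530·log₂(0.158) = 1.41086
  −0.137·log₂(0.259) = 0.26701
H(P,Q) = 2.2276 bits.

2.2276 bits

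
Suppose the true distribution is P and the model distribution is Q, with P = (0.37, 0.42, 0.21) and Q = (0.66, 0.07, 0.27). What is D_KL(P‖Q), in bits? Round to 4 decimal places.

D(P‖Q) = Σ p·log₂(p/q).
  0.37·log₂(0.37/0.66) = -0.30893
  0.42·log₂(0.42/0.07) = 1.08568
  0.21·log₂(0.21/0.27) = -0.07614
D(P‖Q) = 0.7006 bits.

0.7006 bits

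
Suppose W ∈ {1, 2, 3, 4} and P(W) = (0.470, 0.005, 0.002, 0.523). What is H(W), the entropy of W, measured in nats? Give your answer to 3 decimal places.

H(W) = −Σ p·ln p.
  −(0.470)·ln(0.470) = 0.3549
  −(0.005)·ln(0.005) = 0.0265
  −(0.002)·ln(0.002) = 0.0124
  −(0.523)·ln(0.523) = 0.3390
Sum: 0.3549 + 0.0265 + 0.0124 + 0.3390 = 0.733 nats.

0.733 nats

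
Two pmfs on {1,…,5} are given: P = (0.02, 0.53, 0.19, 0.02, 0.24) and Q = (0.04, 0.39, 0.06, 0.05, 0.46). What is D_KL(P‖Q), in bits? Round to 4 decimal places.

0.2788 bits

D(P‖Q) = Σ p·log₂(p/q).
  0.02·log₂(0.02/0.04) = -0.02000
  0.53·log₂(0.53/0.39) = 0.23453
  0.19·log₂(0.19/0.06) = 0.31596
  0.02·log₂(0.02/0.05) = -0.02644
  0.24·log₂(0.24/0.46) = -0.22526
D(P‖Q) = 0.2788 bits.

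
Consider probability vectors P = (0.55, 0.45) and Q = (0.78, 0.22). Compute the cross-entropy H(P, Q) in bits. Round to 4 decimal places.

1.1801 bits

H(P,Q) = −Σ p·log₂ q.
  −0.55·log₂(0.78) = 0.19715
  −0.45·log₂(0.22) = 0.98299
H(P,Q) = 1.1801 bits.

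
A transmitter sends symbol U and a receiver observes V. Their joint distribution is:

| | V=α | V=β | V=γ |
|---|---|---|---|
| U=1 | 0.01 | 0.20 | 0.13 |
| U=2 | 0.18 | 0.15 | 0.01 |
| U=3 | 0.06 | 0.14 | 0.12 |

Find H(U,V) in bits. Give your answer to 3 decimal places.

2.843 bits

H(U,V) = −Σ p(x,y)·log₂ p(x,y) over all 9 cells.
  cell (1,α): −0.01·log₂0.01 = 0.0664
  cell (1,β): −0.20·log₂0.20 = 0.4644
  cell (1,γ): −0.13·log₂0.13 = 0.3826
  cell (2,α): −0.18·log₂0.18 = 0.4453
  cell (2,β): −0.15·log₂0.15 = 0.4105
  cell (2,γ): −0.01·log₂0.01 = 0.0664
  cell (3,α): −0.06·log₂0.06 = 0.2435
  cell (3,β): −0.14·log₂0.14 = 0.3971
  cell (3,γ): −0.12·log₂0.12 = 0.3671
Sum = 2.843 bits.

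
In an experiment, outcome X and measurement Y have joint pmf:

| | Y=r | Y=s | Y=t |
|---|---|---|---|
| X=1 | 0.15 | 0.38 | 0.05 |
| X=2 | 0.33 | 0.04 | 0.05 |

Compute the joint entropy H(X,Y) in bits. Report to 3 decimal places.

2.087 bits

H(X,Y) = −Σ p(x,y)·log₂ p(x,y) over all 6 cells.
  cell (1,r): −0.15·log₂0.15 = 0.4105
  cell (1,s): −0.38·log₂0.38 = 0.5305
  cell (1,t): −0.05·log₂0.05 = 0.2161
  cell (2,r): −0.33·log₂0.33 = 0.5278
  cell (2,s): −0.04·log₂0.04 = 0.1858
  cell (2,t): −0.05·log₂0.05 = 0.2161
Sum = 2.087 bits.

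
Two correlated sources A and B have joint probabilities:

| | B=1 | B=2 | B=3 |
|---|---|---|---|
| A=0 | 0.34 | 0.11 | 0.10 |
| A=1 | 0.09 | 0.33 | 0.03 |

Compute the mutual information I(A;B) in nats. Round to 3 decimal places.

0.150 nats

Marginals: p(A) = (0.5500, 0.4500), p(B) = (0.4300, 0.4400, 0.1300).
I(A;B) = Σ p(x,y)·ln[p(x,y)/(p(x)p(y))].
  (0,1): 0.34·ln(1.4376) = 0.1234
  (0,2): 0.11·ln(0.4545) = -0.0867
  (0,3): 0.10·ln(1.3986) = 0.0335
  (1,1): 0.09·ln(0.4651) = -0.0689
  (1,2): 0.33·ln(1.6667) = 0.1686
  (1,3): 0.03·ln(0.5128) = -0.0200
Sum = 0.150 nats.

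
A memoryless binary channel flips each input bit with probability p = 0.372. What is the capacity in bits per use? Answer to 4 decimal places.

Binary symmetric channel: C = 1 − h₂(ε) where h₂ is the binary entropy function.
h₂(0.372) = −0.372·log₂0.372 − 0.628·log₂0.628 = 0.9522.
C = 1 − 0.9522 = 0.0478 bits per channel use.

0.0478 bits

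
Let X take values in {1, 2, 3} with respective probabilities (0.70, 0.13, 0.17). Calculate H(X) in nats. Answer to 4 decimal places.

0.8161 nats

H(X) = −Σ p·ln p.
  −(0.70)·ln(0.70) = 0.24967
  −(0.13)·ln(0.13) = 0.26523
  −(0.17)·ln(0.17) = 0.30123
Sum: 0.24967 + 0.26523 + 0.30123 = 0.8161 nats.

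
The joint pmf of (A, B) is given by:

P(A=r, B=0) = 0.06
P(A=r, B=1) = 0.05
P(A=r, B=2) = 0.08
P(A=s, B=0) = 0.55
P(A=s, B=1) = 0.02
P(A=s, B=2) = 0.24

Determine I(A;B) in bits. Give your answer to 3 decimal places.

Marginals: p(A) = (0.1900, 0.8100), p(B) = (0.6100, 0.0700, 0.3200).
I(A;B) = H(A) + H(B) − H(A,B).
H(A) = 0.7015, H(B) = 1.2296, H(A,B) = 1.8325.
I(A;B) = 0.7015 + 1.2296 − 1.8325 = 0.099 bits.

0.099 bits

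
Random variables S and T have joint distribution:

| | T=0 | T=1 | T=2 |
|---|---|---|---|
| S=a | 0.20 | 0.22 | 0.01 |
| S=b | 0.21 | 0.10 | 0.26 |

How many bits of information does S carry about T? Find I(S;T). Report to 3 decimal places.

0.228 bits

Marginals: p(S) = (0.4300, 0.5700), p(T) = (0.4100, 0.3200, 0.2700).
I(S;T) = Σ p(x,y)·log₂[p(x,y)/(p(x)p(y))].
  (a,0): 0.20·log₂(1.1344) = 0.0364
  (a,1): 0.22·log₂(1.5988) = 0.1489
  (a,2): 0.01·log₂(0.0861) = -0.0354
  (b,0): 0.21·log₂(0.8986) = -0.0324
  (b,1): 0.10·log₂(0.5482) = -0.0867
  (b,2): 0.26·log₂(1.6894) = 0.1967
Sum = 0.228 bits.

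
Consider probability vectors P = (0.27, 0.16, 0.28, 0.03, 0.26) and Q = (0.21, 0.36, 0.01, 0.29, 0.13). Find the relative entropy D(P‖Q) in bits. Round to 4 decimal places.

1.4186 bits

D(P‖Q) = Σ p·log₂(p/q).
  0.27·log₂(0.27/0.21) = 0.09789
  0.16·log₂(0.16/0.36) = -0.18719
  0.28·log₂(0.28/0.01) = 1.34606
  0.03·log₂(0.03/0.29) = -0.09819
  0.26·log₂(0.26/0.13) = 0.26000
D(P‖Q) = 1.4186 bits.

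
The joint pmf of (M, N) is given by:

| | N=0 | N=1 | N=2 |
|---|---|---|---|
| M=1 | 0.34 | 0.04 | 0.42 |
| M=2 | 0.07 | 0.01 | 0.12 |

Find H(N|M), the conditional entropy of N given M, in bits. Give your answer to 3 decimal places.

Chain rule: H(N|M) = H(M,N) − H(M).
Marginals: p(M) = (0.8000, 0.2000), p(N) = (0.4100, 0.0500, 0.5400).
H(M,N) = 1.9426 bits; H(M) = 0.7219 bits.
H(N|M) = 1.9426 − 0.7219 = 1.221 bits.

1.221 bits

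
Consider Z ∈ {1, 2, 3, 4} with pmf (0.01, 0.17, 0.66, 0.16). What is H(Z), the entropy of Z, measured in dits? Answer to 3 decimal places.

0.397 dits

H(Z) = −Σ p·log₁₀ p.
  −(0.01)·log₁₀(0.01) = 0.0200
  −(0.17)·log₁₀(0.17) = 0.1308
  −(0.66)·log₁₀(0.66) = 0.1191
  −(0.16)·log₁₀(0.16) = 0.1273
Sum: 0.0200 + 0.1308 + 0.1191 + 0.1273 = 0.397 dits.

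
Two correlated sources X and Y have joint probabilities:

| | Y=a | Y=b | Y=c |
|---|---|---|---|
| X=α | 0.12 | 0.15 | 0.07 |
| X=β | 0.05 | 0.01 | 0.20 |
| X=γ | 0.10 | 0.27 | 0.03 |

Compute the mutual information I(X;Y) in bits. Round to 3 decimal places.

0.331 bits

Marginals: p(X) = (0.3400, 0.2600, 0.4000), p(Y) = (0.2700, 0.4300, 0.3000).
I(X;Y) = H(X) + H(Y) − H(X,Y).
H(X) = 1.5632, H(Y) = 1.5547, H(X,Y) = 2.7871.
I(X;Y) = 1.5632 + 1.5547 − 2.7871 = 0.331 bits.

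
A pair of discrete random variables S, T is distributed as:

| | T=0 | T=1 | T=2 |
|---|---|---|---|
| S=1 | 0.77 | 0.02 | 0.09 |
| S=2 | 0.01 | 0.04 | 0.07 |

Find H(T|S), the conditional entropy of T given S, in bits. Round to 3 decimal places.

0.707 bits

Chain rule: H(T|S) = H(S,T) − H(S).
Marginals: p(S) = (0.8800, 0.1200), p(T) = (0.7800, 0.0600, 0.1600).
H(S,T) = 1.2366 bits; H(S) = 0.5294 bits.
H(T|S) = 1.2366 − 0.5294 = 0.707 bits.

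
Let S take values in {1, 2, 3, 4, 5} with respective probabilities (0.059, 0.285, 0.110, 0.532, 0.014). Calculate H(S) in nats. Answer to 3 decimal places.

1.163 nats

H(S) = −Σ p·ln p.
  −(0.059)·ln(0.059) = 0.1670
  −(0.285)·ln(0.285) = 0.3578
  −(0.110)·ln(0.110) = 0.2428
  −(0.532)·ln(0.532) = 0.3358
  −(0.014)·ln(0.014) = 0.0598
Sum: 0.1670 + 0.3578 + 0.2428 + 0.3358 + 0.0598 = 1.163 nats.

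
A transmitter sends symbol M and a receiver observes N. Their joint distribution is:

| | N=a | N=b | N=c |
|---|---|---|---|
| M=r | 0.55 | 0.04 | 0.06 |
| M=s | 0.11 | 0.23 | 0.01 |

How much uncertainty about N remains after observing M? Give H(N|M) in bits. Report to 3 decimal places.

Marginals: p(M) = (0.6500, 0.3500), p(N) = (0.6600, 0.2700, 0.0700).
H(N|M) = Σ p(M) · H(N|M=·).
  M=r: p=0.6500, H(N|M=r) = 0.7688
  M=s: p=0.3500, H(N|M=s) = 1.0694
Weighted sum = 0.874 bits.

0.874 bits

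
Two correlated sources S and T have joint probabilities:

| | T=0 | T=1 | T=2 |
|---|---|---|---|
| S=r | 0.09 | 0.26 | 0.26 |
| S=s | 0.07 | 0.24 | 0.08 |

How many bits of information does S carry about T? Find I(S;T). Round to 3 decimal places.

Marginals: p(S) = (0.6100, 0.3900), p(T) = (0.1600, 0.5000, 0.3400).
I(S;T) = Σ p(x,y)·log₂[p(x,y)/(p(x)p(y))].
  (r,0): 0.09·log₂(0.9221) = -0.0105
  (r,1): 0.26·log₂(0.8525) = -0.0599
  (r,2): 0.26·log₂(1.2536) = 0.0848
  (s,0): 0.07·log₂(1.1218) = 0.0116
  (s,1): 0.24·log₂(1.2308) = 0.0719
  (s,2): 0.08·log₂(0.6033) = -0.0583
Sum = 0.040 bits.

0.040 bits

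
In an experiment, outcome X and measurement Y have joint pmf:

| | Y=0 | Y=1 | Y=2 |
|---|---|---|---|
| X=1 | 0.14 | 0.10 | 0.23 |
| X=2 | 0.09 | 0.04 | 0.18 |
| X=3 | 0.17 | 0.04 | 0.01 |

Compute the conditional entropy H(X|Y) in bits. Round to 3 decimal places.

Chain rule: H(X|Y) = H(X,Y) − H(Y).
Marginals: p(X) = (0.4700, 0.3100, 0.2200), p(Y) = (0.4000, 0.1800, 0.4200).
H(X,Y) = 2.8475 bits; H(Y) = 1.4997 bits.
H(X|Y) = 2.8475 − 1.4997 = 1.348 bits.

1.348 bits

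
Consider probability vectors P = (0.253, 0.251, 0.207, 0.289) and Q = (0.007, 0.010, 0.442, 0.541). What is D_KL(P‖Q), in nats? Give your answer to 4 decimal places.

1.3783 nats

D(P‖Q) = Σ p·ln(p/q).
  0.253·ln(0.253/0.007) = 0.90763
  0.251·ln(0.251/0.010) = 0.80894
  0.207·ln(0.207/0.442) = -0.15703
  0.289·ln(0.289/0.541) = -0.18120
D(P‖Q) = 1.3783 nats.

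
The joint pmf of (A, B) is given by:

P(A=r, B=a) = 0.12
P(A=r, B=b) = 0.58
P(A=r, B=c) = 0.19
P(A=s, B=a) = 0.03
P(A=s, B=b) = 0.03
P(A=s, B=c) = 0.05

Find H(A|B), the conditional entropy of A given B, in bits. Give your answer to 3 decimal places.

Chain rule: H(A|B) = H(A,B) − H(B).
Marginals: p(A) = (0.8900, 0.1100), p(B) = (0.1500, 0.6100, 0.2400).
H(A,B) = 1.7977 bits; H(B) = 1.3397 bits.
H(A|B) = 1.7977 − 1.3397 = 0.458 bits.

0.458 bits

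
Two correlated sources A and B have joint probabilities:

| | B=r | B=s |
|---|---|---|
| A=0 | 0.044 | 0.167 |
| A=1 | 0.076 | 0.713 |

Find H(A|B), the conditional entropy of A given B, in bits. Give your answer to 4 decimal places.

Chain rule: H(A|B) = H(A,B) − H(B).
Marginals: p(A) = (0.2110, 0.7890), p(B) = (0.1200, 0.8800).
H(A,B) = 1.2600 bits; H(B) = 0.5294 bits.
H(A|B) = 1.2600 − 0.5294 = 0.7306 bits.

0.7306 bits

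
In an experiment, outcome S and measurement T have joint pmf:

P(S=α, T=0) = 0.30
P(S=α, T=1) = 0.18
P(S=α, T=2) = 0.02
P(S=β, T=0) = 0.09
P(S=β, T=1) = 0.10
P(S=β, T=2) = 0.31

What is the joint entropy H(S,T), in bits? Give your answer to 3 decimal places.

2.248 bits

H(S,T) = −Σ p(x,y)·log₂ p(x,y) over all 6 cells.
  cell (α,0): −0.30·log₂0.30 = 0.5211
  cell (α,1): −0.18·log₂0.18 = 0.4453
  cell (α,2): −0.02·log₂0.02 = 0.1129
  cell (β,0): −0.09·log₂0.09 = 0.3127
  cell (β,1): −0.10·log₂0.10 = 0.3322
  cell (β,2): −0.31·log₂0.31 = 0.5238
Sum = 2.248 bits.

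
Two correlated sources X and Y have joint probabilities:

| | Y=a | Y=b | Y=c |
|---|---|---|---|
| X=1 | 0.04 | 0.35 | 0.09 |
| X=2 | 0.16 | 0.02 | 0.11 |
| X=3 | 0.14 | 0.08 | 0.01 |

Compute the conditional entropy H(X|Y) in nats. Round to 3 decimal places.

0.797 nats

Marginals: p(X) = (0.4800, 0.2900, 0.2300), p(Y) = (0.3400, 0.4500, 0.2100).
H(X|Y) = Σ p(Y) · H(X|Y=·).
  Y=a: p=0.3400, H(X|Y=a) = 0.9718
  Y=b: p=0.4500, H(X|Y=b) = 0.6409
  Y=c: p=0.2100, H(X|Y=c) = 0.8468
Weighted sum = 0.797 nats.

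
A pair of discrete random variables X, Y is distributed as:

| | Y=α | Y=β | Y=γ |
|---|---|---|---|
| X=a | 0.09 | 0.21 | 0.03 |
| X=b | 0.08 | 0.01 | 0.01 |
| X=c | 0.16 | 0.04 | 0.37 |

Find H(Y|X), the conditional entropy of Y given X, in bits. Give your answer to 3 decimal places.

1.179 bits

Marginals: p(X) = (0.3300, 0.1000, 0.5700), p(Y) = (0.3300, 0.2600, 0.4100).
H(Y|X) = Σ p(X) · H(Y|X=·).
  X=a: p=0.3300, H(Y|X=a) = 1.2407
  X=b: p=0.1000, H(Y|X=b) = 0.9219
  X=c: p=0.5700, H(Y|X=c) = 1.1882
Weighted sum = 1.179 bits.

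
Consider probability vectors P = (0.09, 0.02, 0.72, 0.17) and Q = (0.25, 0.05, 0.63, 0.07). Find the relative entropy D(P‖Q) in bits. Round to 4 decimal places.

0.1972 bits

D(P‖Q) = Σ p·log₂(p/q).
  0.09·log₂(0.09/0.25) = -0.13265
  0.02·log₂(0.02/0.05) = -0.02644
  0.72·log₂(0.72/0.63) = 0.13870
  0.17·log₂(0.17/0.07) = 0.21762
D(P‖Q) = 0.1972 bits.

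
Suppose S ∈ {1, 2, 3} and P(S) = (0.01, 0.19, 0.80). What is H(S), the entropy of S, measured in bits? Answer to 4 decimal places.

H(S) = −Σ p·log₂ p.
  −(0.01)·log₂(0.01) = 0.06644
  −(0.19)·log₂(0.19) = 0.45523
  −(0.80)·log₂(0.80) = 0.25754
Sum: 0.06644 + 0.45523 + 0.25754 = 0.7792 bits.

0.7792 bits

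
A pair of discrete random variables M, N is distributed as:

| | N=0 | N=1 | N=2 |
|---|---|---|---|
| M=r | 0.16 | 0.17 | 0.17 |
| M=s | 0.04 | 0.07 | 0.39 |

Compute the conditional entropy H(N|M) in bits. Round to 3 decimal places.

1.276 bits

Chain rule: H(N|M) = H(M,N) − H(M).
Marginals: p(M) = (0.5000, 0.5000), p(N) = (0.2000, 0.2400, 0.5600).
H(M,N) = 2.2763 bits; H(M) = 1.0000 bits.
H(N|M) = 2.2763 − 1.0000 = 1.276 bits.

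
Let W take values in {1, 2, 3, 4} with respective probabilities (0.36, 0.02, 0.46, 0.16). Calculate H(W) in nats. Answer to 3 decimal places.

H(W) = −Σ p·ln p.
  −(0.36)·ln(0.36) = 0.3678
  −(0.02)·ln(0.02) = 0.0782
  −(0.46)·ln(0.46) = 0.3572
  −(0.16)·ln(0.16) = 0.2932
Sum: 0.3678 + 0.0782 + 0.3572 + 0.2932 = 1.096 nats.

1.096 nats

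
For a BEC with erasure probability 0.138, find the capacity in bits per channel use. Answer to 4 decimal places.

0.8620 bits

Binary erasure channel: capacity C = 1 − ε.
C = 1 − 0.138 = 0.8620 bits per channel use.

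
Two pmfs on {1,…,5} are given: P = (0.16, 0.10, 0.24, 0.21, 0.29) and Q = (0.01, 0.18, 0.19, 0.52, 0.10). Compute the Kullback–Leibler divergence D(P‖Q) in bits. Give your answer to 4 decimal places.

0.8068 bits

D(P‖Q) = Σ p·log₂(p/q).
  0.16·log₂(0.16/0.01) = 0.64000
  0.10·log₂(0.10/0.18) = -0.08480
  0.24·log₂(0.24/0.19) = 0.08089
  0.21·log₂(0.21/0.52) = -0.27471
  0.29·log₂(0.29/0.10) = 0.44546
D(P‖Q) = 0.8068 bits.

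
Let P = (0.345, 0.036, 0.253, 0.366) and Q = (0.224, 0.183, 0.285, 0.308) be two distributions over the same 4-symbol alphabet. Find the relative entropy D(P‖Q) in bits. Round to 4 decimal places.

0.1782 bits

D(P‖Q) = Σ p·log₂(p/q).
  0.345·log₂(0.345/0.224) = 0.21497
  0.036·log₂(0.036/0.183) = -0.08445
  0.253·log₂(0.253/0.285) = -0.04347
  0.366·log₂(0.366/0.308) = 0.09110
D(P‖Q) = 0.1782 bits.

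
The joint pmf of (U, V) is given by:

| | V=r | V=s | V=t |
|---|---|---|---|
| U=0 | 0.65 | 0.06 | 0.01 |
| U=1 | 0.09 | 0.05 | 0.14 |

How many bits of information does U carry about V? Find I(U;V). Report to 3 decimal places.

Marginals: p(U) = (0.7200, 0.2800), p(V) = (0.7400, 0.1100, 0.1500).
I(U;V) = Σ p(x,y)·log₂[p(x,y)/(p(x)p(y))].
  (0,r): 0.65·log₂(1.2200) = 0.1864
  (0,s): 0.06·log₂(0.7576) = -0.0240
  (0,t): 0.01·log₂(0.0926) = -0.0343
  (1,r): 0.09·log₂(0.4344) = -0.1083
  (1,s): 0.05·log₂(1.6234) = 0.0349
  (1,t): 0.14·log₂(3.3333) = 0.2432
Sum = 0.298 bits.

0.298 bits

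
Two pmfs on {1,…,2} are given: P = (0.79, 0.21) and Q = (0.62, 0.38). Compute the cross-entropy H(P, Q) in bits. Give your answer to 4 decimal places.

0.8380 bits

H(P,Q) = −Σ p·log₂ q.
  −0.79·log₂(0.62) = 0.54483
  −0.21·log₂(0.38) = 0.29315
H(P,Q) = 0.8380 bits.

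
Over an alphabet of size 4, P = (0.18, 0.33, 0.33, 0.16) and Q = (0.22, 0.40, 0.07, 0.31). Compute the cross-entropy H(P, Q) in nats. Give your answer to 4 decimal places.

H(P,Q) = −Σ p·ln q.
  −0.18·ln(0.22) = 0.27254
  −0.33·ln(0.40) = 0.30238
  −0.33·ln(0.07) = 0.87756
  −0.16·ln(0.31) = 0.18739
H(P,Q) = 1.6399 nats.

1.6399 nats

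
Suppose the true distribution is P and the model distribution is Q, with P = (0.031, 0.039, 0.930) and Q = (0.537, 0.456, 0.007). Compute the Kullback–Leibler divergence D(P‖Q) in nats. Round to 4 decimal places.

4.3627 nats

D(P‖Q) = Σ p·ln(p/q).
  0.031·ln(0.031/0.537) = -0.08841
  0.039·ln(0.039/0.456) = -0.09590
  0.930·ln(0.930/0.007) = 4.54703
D(P‖Q) = 4.3627 nats.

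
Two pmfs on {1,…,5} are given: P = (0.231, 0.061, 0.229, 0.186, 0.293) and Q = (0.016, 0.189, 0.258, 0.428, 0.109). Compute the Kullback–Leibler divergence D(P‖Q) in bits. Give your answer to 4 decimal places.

D(P‖Q) = Σ p·log₂(p/q).
  0.231·log₂(0.231/0.016) = 0.88975
  0.061·log₂(0.061/0.189) = -0.09952
  0.229·log₂(0.229/0.258) = -0.03939
  0.186·log₂(0.186/0.428) = -0.22363
  0.293·log₂(0.293/0.109) = 0.41799
D(P‖Q) = 0.9452 bits.

0.9452 bits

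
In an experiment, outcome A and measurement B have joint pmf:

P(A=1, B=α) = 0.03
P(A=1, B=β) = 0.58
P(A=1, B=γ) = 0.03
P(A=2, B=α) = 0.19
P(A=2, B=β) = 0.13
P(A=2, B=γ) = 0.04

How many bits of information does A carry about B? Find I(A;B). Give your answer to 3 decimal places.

0.260 bits

Marginals: p(A) = (0.6400, 0.3600), p(B) = (0.2200, 0.7100, 0.0700).
I(A;B) = Σ p(x,y)·log₂[p(x,y)/(p(x)p(y))].
  (1,α): 0.03·log₂(0.2131) = -0.0669
  (1,β): 0.58·log₂(1.2764) = 0.2042
  (1,γ): 0.03·log₂(0.6696) = -0.0174
  (2,α): 0.19·log₂(2.3990) = 0.2399
  (2,β): 0.13·log₂(0.5086) = -0.1268
  (2,γ): 0.04·log₂(1.5873) = 0.0267
Sum = 0.260 bits.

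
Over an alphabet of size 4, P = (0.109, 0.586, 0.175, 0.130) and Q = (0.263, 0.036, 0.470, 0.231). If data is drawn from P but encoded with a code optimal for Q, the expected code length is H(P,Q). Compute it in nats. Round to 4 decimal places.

H(P,Q) = −Σ p·ln q.
  −0.109·ln(0.263) = 0.14558
  −0.586·ln(0.036) = 1.94800
  −0.175·ln(0.470) = 0.13213
  −0.130·ln(0.231) = 0.19049
H(P,Q) = 2.4162 nats.

2.4162 nats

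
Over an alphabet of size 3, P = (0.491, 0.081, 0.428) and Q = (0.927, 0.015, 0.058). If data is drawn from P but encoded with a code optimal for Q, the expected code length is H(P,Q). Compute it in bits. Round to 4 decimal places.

H(P,Q) = −Σ p·log₂ q.
  −0.491·log₂(0.927) = 0.05370
  −0.081·log₂(0.015) = 0.49077
  −0.428·log₂(0.058) = 1.75814
H(P,Q) = 2.3026 bits.

2.3026 bits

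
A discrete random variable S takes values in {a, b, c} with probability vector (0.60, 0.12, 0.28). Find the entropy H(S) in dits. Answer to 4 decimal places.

H(S) = −Σ p·log₁₀ p.
  −(0.60)·log₁₀(0.60) = 0.13311
  −(0.12)·log₁₀(0.12) = 0.11050
  −(0.28)·log₁₀(0.28) = 0.15480
Sum: 0.13311 + 0.11050 + 0.15480 = 0.3984 dits.

0.3984 dits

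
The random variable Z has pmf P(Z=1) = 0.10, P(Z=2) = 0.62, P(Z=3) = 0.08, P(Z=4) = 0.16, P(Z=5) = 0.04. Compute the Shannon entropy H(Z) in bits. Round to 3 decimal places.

1.660 bits

H(Z) = −Σ p·log₂ p.
  −(0.10)·log₂(0.10) = 0.3322
  −(0.62)·log₂(0.62) = 0.4276
  −(0.08)·log₂(0.08) = 0.2915
  −(0.16)·log₂(0.16) = 0.4230
  −(0.04)·log₂(0.04) = 0.1858
Sum: 0.3322 + 0.4276 + 0.2915 + 0.4230 + 0.1858 = 1.660 bits.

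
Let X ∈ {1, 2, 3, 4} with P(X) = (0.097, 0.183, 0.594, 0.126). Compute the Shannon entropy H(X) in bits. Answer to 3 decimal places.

H(X) = −Σ p·log₂ p.
  −(0.097)·log₂(0.097) = 0.3265
  −(0.183)·log₂(0.183) = 0.4484
  −(0.594)·log₂(0.594) = 0.4464
  −(0.126)·log₂(0.126) = 0.3766
Sum: 0.3265 + 0.4484 + 0.4464 + 0.3766 = 1.598 bits.

1.598 bits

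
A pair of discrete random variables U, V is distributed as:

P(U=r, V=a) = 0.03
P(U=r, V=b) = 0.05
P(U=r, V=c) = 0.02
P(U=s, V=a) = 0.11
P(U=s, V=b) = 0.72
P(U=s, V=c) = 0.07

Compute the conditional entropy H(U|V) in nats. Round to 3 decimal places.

0.305 nats

Chain rule: H(U|V) = H(U,V) − H(V).
Marginals: p(U) = (0.1000, 0.9000), p(V) = (0.1400, 0.7700, 0.0900).
H(U,V) = 0.9987 nats; H(V) = 0.6932 nats.
H(U|V) = 0.9987 − 0.6932 = 0.305 nats.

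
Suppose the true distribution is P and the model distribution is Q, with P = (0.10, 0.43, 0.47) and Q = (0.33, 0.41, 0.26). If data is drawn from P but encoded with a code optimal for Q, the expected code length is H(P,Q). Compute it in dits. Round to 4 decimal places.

0.4896 dits

H(P,Q) = −Σ p·log₁₀ q.
  −0.10·log₁₀(0.33) = 0.04815
  −0.43·log₁₀(0.41) = 0.16650
  −0.47·log₁₀(0.26) = 0.27496
H(P,Q) = 0.4896 dits.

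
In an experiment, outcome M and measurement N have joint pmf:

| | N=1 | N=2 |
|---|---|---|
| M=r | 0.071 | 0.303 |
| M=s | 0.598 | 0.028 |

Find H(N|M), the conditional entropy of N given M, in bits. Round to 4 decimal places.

Marginals: p(M) = (0.3740, 0.6260), p(N) = (0.6690, 0.3310).
H(N|M) = Σ p(M) · H(N|M=·).
  M=r: p=0.3740, H(N|M=r) = 0.7011
  M=s: p=0.6260, H(N|M=s) = 0.2636
Weighted sum = 0.4272 bits.

0.4272 bits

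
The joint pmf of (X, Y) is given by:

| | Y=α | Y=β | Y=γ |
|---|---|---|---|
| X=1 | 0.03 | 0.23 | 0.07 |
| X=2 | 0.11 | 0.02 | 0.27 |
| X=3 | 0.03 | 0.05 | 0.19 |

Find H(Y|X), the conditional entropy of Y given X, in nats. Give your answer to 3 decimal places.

0.789 nats

Marginals: p(X) = (0.3300, 0.4000, 0.2700), p(Y) = (0.1700, 0.3000, 0.5300).
H(Y|X) = Σ p(X) · H(Y|X=·).
  X=1: p=0.3300, H(Y|X=1) = 0.7985
  X=2: p=0.4000, H(Y|X=2) = 0.7701
  X=3: p=0.2700, H(Y|X=3) = 0.8037
Weighted sum = 0.789 nats.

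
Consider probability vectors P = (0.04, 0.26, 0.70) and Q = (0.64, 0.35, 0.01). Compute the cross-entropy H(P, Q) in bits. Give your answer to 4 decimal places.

5.0702 bits

H(P,Q) = −Σ p·log₂ q.
  −0.04·log₂(0.64) = 0.02575
  −0.26·log₂(0.35) = 0.39379
  −0.70·log₂(0.01) = 4.65070
H(P,Q) = 5.0702 bits.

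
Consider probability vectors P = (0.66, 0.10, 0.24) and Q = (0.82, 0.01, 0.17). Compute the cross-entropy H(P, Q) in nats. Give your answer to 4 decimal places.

1.0168 nats

H(P,Q) = −Σ p·ln q.
  −0.66·ln(0.82) = 0.13098
  −0.10·ln(0.01) = 0.46052
  −0.24·ln(0.17) = 0.42527
H(P,Q) = 1.0168 nats.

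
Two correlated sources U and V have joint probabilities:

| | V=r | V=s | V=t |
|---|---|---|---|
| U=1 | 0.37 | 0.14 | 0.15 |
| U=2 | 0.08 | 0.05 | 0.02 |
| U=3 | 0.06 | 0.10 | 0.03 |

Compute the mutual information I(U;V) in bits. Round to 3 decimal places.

Marginals: p(U) = (0.6600, 0.1500, 0.1900), p(V) = (0.5100, 0.2900, 0.2000).
I(U;V) = Σ p(x,y)·log₂[p(x,y)/(p(x)p(y))].
  (1,r): 0.37·log₂(1.0992) = 0.0505
  (1,s): 0.14·log₂(0.7315) = -0.0632
  (1,t): 0.15·log₂(1.1364) = 0.0277
  (2,r): 0.08·log₂(1.0458) = 0.0052
  (2,s): 0.05·log₂(1.1494) = 0.0100
  (2,t): 0.02·log₂(0.6667) = -0.0117
  (3,r): 0.06·log₂(0.6192) = -0.0415
  (3,s): 0.10·log₂(1.8149) = 0.0860
  (3,t): 0.03·log₂(0.7895) = -0.0102
Sum = 0.053 bits.

0.053 bits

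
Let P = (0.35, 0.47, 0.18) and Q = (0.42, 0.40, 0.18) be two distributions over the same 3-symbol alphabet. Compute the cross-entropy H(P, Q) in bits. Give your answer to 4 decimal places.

H(P,Q) = −Σ p·log₂ q.
  −0.35·log₂(0.42) = 0.43804
  −0.47·log₂(0.40) = 0.62131
  −0.18·log₂(0.18) = 0.44531
H(P,Q) = 1.5047 bits.

1.5047 bits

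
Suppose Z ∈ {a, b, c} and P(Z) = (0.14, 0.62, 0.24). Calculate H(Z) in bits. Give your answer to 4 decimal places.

1.3188 bits

H(Z) = −Σ p·log₂ p.
  −(0.14)·log₂(0.14) = 0.39711
  −(0.62)·log₂(0.62) = 0.42759
  −(0.24)·log₂(0.24) = 0.49413
Sum: 0.39711 + 0.42759 + 0.49413 = 1.3188 bits.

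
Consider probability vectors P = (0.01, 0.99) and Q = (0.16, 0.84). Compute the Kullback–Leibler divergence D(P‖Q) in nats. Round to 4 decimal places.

0.1349 nats

D(P‖Q) = Σ p·ln(p/q).
  0.01·ln(0.01/0.16) = -0.02773
  0.99·ln(0.99/0.84) = 0.16266
D(P‖Q) = 0.1349 nats.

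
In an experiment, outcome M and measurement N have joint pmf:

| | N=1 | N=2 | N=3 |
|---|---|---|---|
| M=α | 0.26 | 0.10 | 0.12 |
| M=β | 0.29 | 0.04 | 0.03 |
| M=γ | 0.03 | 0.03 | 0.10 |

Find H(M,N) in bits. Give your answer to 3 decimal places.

2.696 bits

H(M,N) = −Σ p(x,y)·log₂ p(x,y) over all 9 cells.
  cell (α,1): −0.26·log₂0.26 = 0.5053
  cell (α,2): −0.10·log₂0.10 = 0.3322
  cell (α,3): −0.12·log₂0.12 = 0.3671
  cell (β,1): −0.29·log₂0.29 = 0.5179
  cell (β,2): −0.04·log₂0.04 = 0.1858
  cell (β,3): −0.03·log₂0.03 = 0.1518
  cell (γ,1): −0.03·log₂0.03 = 0.1518
  cell (γ,2): −0.03·log₂0.03 = 0.1518
  cell (γ,3): −0.10·log₂0.10 = 0.3322
Sum = 2.696 bits.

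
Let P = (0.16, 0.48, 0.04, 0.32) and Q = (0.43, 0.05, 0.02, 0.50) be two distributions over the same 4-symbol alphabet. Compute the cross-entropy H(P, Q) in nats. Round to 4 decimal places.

H(P,Q) = −Σ p·ln q.
  −0.16·ln(0.43) = 0.13504
  −0.48·ln(0.05) = 1.43795
  −0.04·ln(0.02) = 0.15648
  −0.32·ln(0.50) = 0.22181
H(P,Q) = 1.9513 nats.

1.9513 nats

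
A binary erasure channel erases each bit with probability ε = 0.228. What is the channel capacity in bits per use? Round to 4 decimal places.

0.7720 bits

Binary erasure channel: capacity C = 1 − ε.
C = 1 − 0.228 = 0.7720 bits per channel use.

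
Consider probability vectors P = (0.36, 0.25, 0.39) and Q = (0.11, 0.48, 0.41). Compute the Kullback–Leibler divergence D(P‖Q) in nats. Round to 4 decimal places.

D(P‖Q) = Σ p·ln(p/q).
  0.36·ln(0.36/0.11) = 0.42682
  0.25·ln(0.25/0.48) = -0.16308
  0.39·ln(0.39/0.41) = -0.01950
D(P‖Q) = 0.2442 nats.

0.2442 nats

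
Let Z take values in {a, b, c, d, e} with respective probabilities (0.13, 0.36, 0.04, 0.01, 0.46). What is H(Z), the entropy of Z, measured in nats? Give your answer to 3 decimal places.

1.165 nats

H(Z) = −Σ p·ln p.
  −(0.13)·ln(0.13) = 0.2652
  −(0.36)·ln(0.36) = 0.3678
  −(0.04)·ln(0.04) = 0.1288
  −(0.01)·ln(0.01) = 0.0461
  −(0.46)·ln(0.46) = 0.3572
Sum: 0.2652 + 0.3678 + 0.1288 + 0.0461 + 0.3572 = 1.165 nats.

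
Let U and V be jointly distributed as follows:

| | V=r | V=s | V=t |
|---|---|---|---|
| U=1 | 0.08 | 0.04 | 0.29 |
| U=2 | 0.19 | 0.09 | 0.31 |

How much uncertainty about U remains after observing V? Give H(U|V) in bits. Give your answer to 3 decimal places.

Marginals: p(U) = (0.4100, 0.5900), p(V) = (0.2700, 0.1300, 0.6000).
H(U|V) = Σ p(V) · H(U|V=·).
  V=r: p=0.2700, H(U|V=r) = 0.8767
  V=s: p=0.1300, H(U|V=s) = 0.8905
  V=t: p=0.6000, H(U|V=t) = 0.9992
Weighted sum = 0.952 bits.

0.952 bits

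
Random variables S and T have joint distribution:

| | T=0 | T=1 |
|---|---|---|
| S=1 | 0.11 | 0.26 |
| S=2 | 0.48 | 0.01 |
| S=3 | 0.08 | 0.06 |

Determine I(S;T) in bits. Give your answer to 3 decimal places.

Marginals: p(S) = (0.3700, 0.4900, 0.1400), p(T) = (0.6700, 0.3300).
I(S;T) = H(S) + H(T) − H(S,T).
H(S) = 1.4321, H(T) = 0.9149, H(S,T) = 1.9653.
I(S;T) = 1.4321 + 0.9149 − 1.9653 = 0.382 bits.

0.382 bits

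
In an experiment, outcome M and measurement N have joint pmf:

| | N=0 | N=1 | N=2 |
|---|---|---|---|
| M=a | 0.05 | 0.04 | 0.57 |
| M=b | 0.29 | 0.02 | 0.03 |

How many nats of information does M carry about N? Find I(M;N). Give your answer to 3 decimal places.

Marginals: p(M) = (0.6600, 0.3400), p(N) = (0.3400, 0.0600, 0.6000).
I(M;N) = Σ p(x,y)·ln[p(x,y)/(p(x)p(y))].
  (a,0): 0.05·ln(0.2228) = -0.0751
  (a,1): 0.04·ln(1.0101) = 0.0004
  (a,2): 0.57·ln(1.4394) = 0.2076
  (b,0): 0.29·ln(2.5087) = 0.2667
  (b,1): 0.02·ln(0.9804) = -0.0004
  (b,2): 0.03·ln(0.1471) = -0.0575
Sum = 0.342 nats.

0.342 nats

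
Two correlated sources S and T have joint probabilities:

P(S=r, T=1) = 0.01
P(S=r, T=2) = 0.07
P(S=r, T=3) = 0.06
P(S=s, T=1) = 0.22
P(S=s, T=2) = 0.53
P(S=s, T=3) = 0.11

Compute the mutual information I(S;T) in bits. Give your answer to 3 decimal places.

Marginals: p(S) = (0.1400, 0.8600), p(T) = (0.2300, 0.6000, 0.1700).
I(S;T) = Σ p(x,y)·log₂[p(x,y)/(p(x)p(y))].
  (r,1): 0.01·log₂(0.3106) = -0.0169
  (r,2): 0.07·log₂(0.8333) = -0.0184
  (r,3): 0.06·log₂(2.5210) = 0.0800
  (s,1): 0.22·log₂(1.1122) = 0.0338
  (s,2): 0.53·log₂(1.0271) = 0.0205
  (s,3): 0.11·log₂(0.7524) = -0.0451
Sum = 0.054 bits.

0.054 bits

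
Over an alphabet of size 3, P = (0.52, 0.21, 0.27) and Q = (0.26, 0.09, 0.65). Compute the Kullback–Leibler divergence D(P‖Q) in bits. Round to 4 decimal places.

D(P‖Q) = Σ p·log₂(p/q).
  0.52·log₂(0.52/0.26) = 0.52000
  0.21·log₂(0.21/0.09) = 0.25670
  0.27·log₂(0.27/0.65) = -0.34222
D(P‖Q) = 0.4345 bits.

0.4345 bits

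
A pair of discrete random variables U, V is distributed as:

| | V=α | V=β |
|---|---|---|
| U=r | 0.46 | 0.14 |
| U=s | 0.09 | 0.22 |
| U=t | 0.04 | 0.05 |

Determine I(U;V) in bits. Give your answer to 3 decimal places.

Marginals: p(U) = (0.6000, 0.3100, 0.0900), p(V) = (0.5900, 0.4100).
I(U;V) = H(U) + H(V) − H(U,V).
H(U) = 1.2786, H(V) = 0.9765, H(U,V) = 2.1075.
I(U;V) = 1.2786 + 0.9765 − 2.1075 = 0.148 bits.

0.148 bits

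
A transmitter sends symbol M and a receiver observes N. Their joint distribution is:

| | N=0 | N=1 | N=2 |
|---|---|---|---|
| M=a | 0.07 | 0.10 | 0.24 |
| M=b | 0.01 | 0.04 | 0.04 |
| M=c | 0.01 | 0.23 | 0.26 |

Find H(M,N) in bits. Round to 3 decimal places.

H(M,N) = −Σ p(x,y)·log₂ p(x,y) over all 9 cells.
  cell (a,0): −0.07·log₂0.07 = 0.2686
  cell (a,1): −0.10·log₂0.10 = 0.3322
  cell (a,2): −0.24·log₂0.24 = 0.4941
  cell (b,0): −0.01·log₂0.01 = 0.0664
  cell (b,1): −0.04·log₂0.04 = 0.1858
  cell (b,2): −0.04·log₂0.04 = 0.1858
  cell (c,0): −0.01·log₂0.01 = 0.0664
  cell (c,1): −0.23·log₂0.23 = 0.4877
  cell (c,2): −0.26·log₂0.26 = 0.5053
Sum = 2.592 bits.

2.592 bits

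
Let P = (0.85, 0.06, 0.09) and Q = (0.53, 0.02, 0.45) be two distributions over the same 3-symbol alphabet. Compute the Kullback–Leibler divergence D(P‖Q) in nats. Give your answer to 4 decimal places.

D(P‖Q) = Σ p·ln(p/q).
  0.85·ln(0.85/0.53) = 0.40151
  0.06·ln(0.06/0.02) = 0.06592
  0.09·ln(0.09/0.45) = -0.14485
D(P‖Q) = 0.3226 nats.

0.3226 nats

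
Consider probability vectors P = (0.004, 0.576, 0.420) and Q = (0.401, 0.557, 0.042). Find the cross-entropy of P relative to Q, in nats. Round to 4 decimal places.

H(P,Q) = −Σ p·ln q.
  −0.004·ln(0.401) = 0.00366
  −0.576·ln(0.557) = 0.33707
  −0.420·ln(0.042) = 1.33144
H(P,Q) = 1.6722 nats.

1.6722 nats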